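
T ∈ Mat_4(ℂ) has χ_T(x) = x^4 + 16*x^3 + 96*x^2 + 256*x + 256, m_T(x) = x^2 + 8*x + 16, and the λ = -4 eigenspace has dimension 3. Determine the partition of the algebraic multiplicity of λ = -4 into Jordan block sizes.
Block sizes for λ = -4: [2, 1, 1]

Step 1 — from the characteristic polynomial, algebraic multiplicity of λ = -4 is 4. From dim ker(T − (-4)·I) = 3, there are exactly 3 Jordan blocks for λ = -4.
Step 2 — from the minimal polynomial, the factor (x + 4)^2 tells us the largest block for λ = -4 has size 2.
Step 3 — with total size 4, 3 blocks, and largest block 2, the block sizes (in nonincreasing order) are [2, 1, 1].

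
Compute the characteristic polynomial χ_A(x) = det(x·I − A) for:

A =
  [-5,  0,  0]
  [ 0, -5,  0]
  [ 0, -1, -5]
x^3 + 15*x^2 + 75*x + 125

Expanding det(x·I − A) (e.g. by cofactor expansion or by noting that A is similar to its Jordan form J, which has the same characteristic polynomial as A) gives
  χ_A(x) = x^3 + 15*x^2 + 75*x + 125
which factors as (x + 5)^3. The eigenvalues (with algebraic multiplicities) are λ = -5 with multiplicity 3.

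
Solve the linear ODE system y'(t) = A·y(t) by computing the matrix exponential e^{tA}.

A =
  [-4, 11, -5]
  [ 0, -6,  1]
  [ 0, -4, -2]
e^{tA} =
  [exp(-4*t), -t^2*exp(-4*t) + 11*t*exp(-4*t), t^2*exp(-4*t)/2 - 5*t*exp(-4*t)]
  [0, -2*t*exp(-4*t) + exp(-4*t), t*exp(-4*t)]
  [0, -4*t*exp(-4*t), 2*t*exp(-4*t) + exp(-4*t)]

Strategy: write A = P · J · P⁻¹ where J is a Jordan canonical form, so e^{tA} = P · e^{tJ} · P⁻¹, and e^{tJ} can be computed block-by-block.

A has Jordan form
J =
  [-4,  1,  0]
  [ 0, -4,  1]
  [ 0,  0, -4]
(up to reordering of blocks).

Per-block formulas:
  For a 3×3 Jordan block J_3(-4): exp(t · J_3(-4)) = e^(-4t)·(I + t·N + (t^2/2)·N^2), where N is the 3×3 nilpotent shift.

After assembling e^{tJ} and conjugating by P, we get:

e^{tA} =
  [exp(-4*t), -t^2*exp(-4*t) + 11*t*exp(-4*t), t^2*exp(-4*t)/2 - 5*t*exp(-4*t)]
  [0, -2*t*exp(-4*t) + exp(-4*t), t*exp(-4*t)]
  [0, -4*t*exp(-4*t), 2*t*exp(-4*t) + exp(-4*t)]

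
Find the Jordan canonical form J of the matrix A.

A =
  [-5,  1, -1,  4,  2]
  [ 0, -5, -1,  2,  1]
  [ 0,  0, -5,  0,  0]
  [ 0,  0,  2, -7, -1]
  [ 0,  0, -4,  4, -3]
J_3(-5) ⊕ J_2(-5)

The characteristic polynomial is
  det(x·I − A) = x^5 + 25*x^4 + 250*x^3 + 1250*x^2 + 3125*x + 3125 = (x + 5)^5

Eigenvalues and multiplicities (the geometric multiplicity of λ is n − rank(A − λI), which equals the number of Jordan blocks for λ):
  λ = -5: algebraic multiplicity = 5, geometric multiplicity = 2

Determining the block sizes for each eigenvalue:
  λ = -5: with am = 5 and gm = 2, the partition is not yet determined (e.g. several partitions of 5 into 2 parts exist). Let N = A − (-5)·I. Computing rank(N^1) = 3, rank(N^2) = 1, rank(N^3) = 0; the number of blocks of size ≥ j is rank(N^{j−1}) − rank(N^j), giving [2, 2, 1]. So we have 1 block(s) of size 3, 1 block(s) of size 2 → block sizes [3, 2]

Assembling the blocks gives a Jordan form
J =
  [-5,  1,  0,  0,  0]
  [ 0, -5,  1,  0,  0]
  [ 0,  0, -5,  0,  0]
  [ 0,  0,  0, -5,  1]
  [ 0,  0,  0,  0, -5]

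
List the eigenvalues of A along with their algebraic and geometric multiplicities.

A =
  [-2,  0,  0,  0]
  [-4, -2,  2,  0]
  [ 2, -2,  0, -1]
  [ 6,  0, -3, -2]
λ = -2: alg = 2, geom = 2; λ = -1: alg = 2, geom = 1

Step 1 — factor the characteristic polynomial to read off the algebraic multiplicities:
  χ_A(x) = (x + 1)^2*(x + 2)^2

Step 2 — compute geometric multiplicities via the rank-nullity identity g(λ) = n − rank(A − λI):
  rank(A − (-2)·I) = 2, so dim ker(A − (-2)·I) = n − 2 = 2
  rank(A − (-1)·I) = 3, so dim ker(A − (-1)·I) = n − 3 = 1

Summary:
  λ = -2: algebraic multiplicity = 2, geometric multiplicity = 2
  λ = -1: algebraic multiplicity = 2, geometric multiplicity = 1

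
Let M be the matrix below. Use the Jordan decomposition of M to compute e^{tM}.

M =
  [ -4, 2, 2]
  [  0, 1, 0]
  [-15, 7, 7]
e^{tM} =
  [-5*exp(2*t) + 6*exp(t), -2*t*exp(t) + 4*exp(2*t) - 4*exp(t), 2*exp(2*t) - 2*exp(t)]
  [0, exp(t), 0]
  [-15*exp(2*t) + 15*exp(t), -5*t*exp(t) + 12*exp(2*t) - 12*exp(t), 6*exp(2*t) - 5*exp(t)]

Strategy: write M = P · J · P⁻¹ where J is a Jordan canonical form, so e^{tM} = P · e^{tJ} · P⁻¹, and e^{tJ} can be computed block-by-block.

M has Jordan form
J =
  [1, 1, 0]
  [0, 1, 0]
  [0, 0, 2]
(up to reordering of blocks).

Per-block formulas:
  For a 2×2 Jordan block J_2(1): exp(t · J_2(1)) = e^(1t)·(I + t·N), where N is the 2×2 nilpotent shift.
  For a 1×1 block at λ = 2: exp(t · [2]) = [e^(2t)].

After assembling e^{tJ} and conjugating by P, we get:

e^{tM} =
  [-5*exp(2*t) + 6*exp(t), -2*t*exp(t) + 4*exp(2*t) - 4*exp(t), 2*exp(2*t) - 2*exp(t)]
  [0, exp(t), 0]
  [-15*exp(2*t) + 15*exp(t), -5*t*exp(t) + 12*exp(2*t) - 12*exp(t), 6*exp(2*t) - 5*exp(t)]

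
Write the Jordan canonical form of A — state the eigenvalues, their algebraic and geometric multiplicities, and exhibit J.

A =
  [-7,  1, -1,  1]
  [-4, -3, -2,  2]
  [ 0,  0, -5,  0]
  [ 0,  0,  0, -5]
J_2(-5) ⊕ J_1(-5) ⊕ J_1(-5)

The characteristic polynomial is
  det(x·I − A) = x^4 + 20*x^3 + 150*x^2 + 500*x + 625 = (x + 5)^4

Eigenvalues and multiplicities (the geometric multiplicity of λ is n − rank(A − λI), which equals the number of Jordan blocks for λ):
  λ = -5: algebraic multiplicity = 4, geometric multiplicity = 3

Determining the block sizes for each eigenvalue:
  λ = -5: 3 blocks summing to 4 forces exactly one block of size 2 and the rest size 1 → block sizes [2, 1, 1]

Assembling the blocks gives a Jordan form
J =
  [-5,  1,  0,  0]
  [ 0, -5,  0,  0]
  [ 0,  0, -5,  0]
  [ 0,  0,  0, -5]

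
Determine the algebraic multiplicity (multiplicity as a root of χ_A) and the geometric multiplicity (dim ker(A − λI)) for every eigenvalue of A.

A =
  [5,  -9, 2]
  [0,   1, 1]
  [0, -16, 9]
λ = 5: alg = 3, geom = 1

Step 1 — factor the characteristic polynomial to read off the algebraic multiplicities:
  χ_A(x) = (x - 5)^3

Step 2 — compute geometric multiplicities via the rank-nullity identity g(λ) = n − rank(A − λI):
  rank(A − (5)·I) = 2, so dim ker(A − (5)·I) = n − 2 = 1

Summary:
  λ = 5: algebraic multiplicity = 3, geometric multiplicity = 1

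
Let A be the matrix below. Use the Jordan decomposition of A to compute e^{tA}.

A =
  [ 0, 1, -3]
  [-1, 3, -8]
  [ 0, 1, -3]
e^{tA} =
  [1 - t^2/2, t, t^2/2 - 3*t]
  [-3*t^2/2 - t, 3*t + 1, 3*t^2/2 - 8*t]
  [-t^2/2, t, t^2/2 - 3*t + 1]

Strategy: write A = P · J · P⁻¹ where J is a Jordan canonical form, so e^{tA} = P · e^{tJ} · P⁻¹, and e^{tJ} can be computed block-by-block.

A has Jordan form
J =
  [0, 1, 0]
  [0, 0, 1]
  [0, 0, 0]
(up to reordering of blocks).

Per-block formulas:
  For a 3×3 Jordan block J_3(0): exp(t · J_3(0)) = e^(0t)·(I + t·N + (t^2/2)·N^2), where N is the 3×3 nilpotent shift.

After assembling e^{tJ} and conjugating by P, we get:

e^{tA} =
  [1 - t^2/2, t, t^2/2 - 3*t]
  [-3*t^2/2 - t, 3*t + 1, 3*t^2/2 - 8*t]
  [-t^2/2, t, t^2/2 - 3*t + 1]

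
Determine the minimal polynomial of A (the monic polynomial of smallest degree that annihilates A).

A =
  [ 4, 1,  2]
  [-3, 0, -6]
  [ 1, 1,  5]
x^2 - 6*x + 9

The characteristic polynomial is χ_A(x) = (x - 3)^3, so the eigenvalues are known. The minimal polynomial is
  m_A(x) = Π_λ (x − λ)^{k_λ}
where k_λ is the size of the *largest* Jordan block for λ (equivalently, the smallest k with (A − λI)^k v = 0 for every generalised eigenvector v of λ).

  λ = 3: largest Jordan block has size 2, contributing (x − 3)^2

So m_A(x) = (x - 3)^2 = x^2 - 6*x + 9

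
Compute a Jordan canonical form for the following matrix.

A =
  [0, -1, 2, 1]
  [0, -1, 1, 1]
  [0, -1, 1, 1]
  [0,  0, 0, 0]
J_3(0) ⊕ J_1(0)

The characteristic polynomial is
  det(x·I − A) = x^4

Eigenvalues and multiplicities (the geometric multiplicity of λ is n − rank(A − λI), which equals the number of Jordan blocks for λ):
  λ = 0: algebraic multiplicity = 4, geometric multiplicity = 2

Determining the block sizes for each eigenvalue:
  λ = 0: with am = 4 and gm = 2, the partition is not yet determined (e.g. several partitions of 4 into 2 parts exist). Let N = A − (0)·I. Computing rank(N^1) = 2, rank(N^2) = 1, rank(N^3) = 0; the number of blocks of size ≥ j is rank(N^{j−1}) − rank(N^j), giving [2, 1, 1]. So we have 1 block(s) of size 3, 1 block(s) of size 1 → block sizes [3, 1]

Assembling the blocks gives a Jordan form
J =
  [0, 1, 0, 0]
  [0, 0, 1, 0]
  [0, 0, 0, 0]
  [0, 0, 0, 0]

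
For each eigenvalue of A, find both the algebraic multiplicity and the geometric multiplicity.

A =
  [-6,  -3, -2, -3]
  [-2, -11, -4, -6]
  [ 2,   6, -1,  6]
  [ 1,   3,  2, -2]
λ = -5: alg = 4, geom = 3

Step 1 — factor the characteristic polynomial to read off the algebraic multiplicities:
  χ_A(x) = (x + 5)^4

Step 2 — compute geometric multiplicities via the rank-nullity identity g(λ) = n − rank(A − λI):
  rank(A − (-5)·I) = 1, so dim ker(A − (-5)·I) = n − 1 = 3

Summary:
  λ = -5: algebraic multiplicity = 4, geometric multiplicity = 3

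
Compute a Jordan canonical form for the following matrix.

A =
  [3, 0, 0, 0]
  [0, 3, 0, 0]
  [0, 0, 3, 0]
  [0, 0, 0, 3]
J_1(3) ⊕ J_1(3) ⊕ J_1(3) ⊕ J_1(3)

The characteristic polynomial is
  det(x·I − A) = x^4 - 12*x^3 + 54*x^2 - 108*x + 81 = (x - 3)^4

Eigenvalues and multiplicities (the geometric multiplicity of λ is n − rank(A − λI), which equals the number of Jordan blocks for λ):
  λ = 3: algebraic multiplicity = 4, geometric multiplicity = 4

Determining the block sizes for each eigenvalue:
  λ = 3: gm = am = 4, so every block has size 1 → block sizes [1, 1, 1, 1]

Assembling the blocks gives a Jordan form
J =
  [3, 0, 0, 0]
  [0, 3, 0, 0]
  [0, 0, 3, 0]
  [0, 0, 0, 3]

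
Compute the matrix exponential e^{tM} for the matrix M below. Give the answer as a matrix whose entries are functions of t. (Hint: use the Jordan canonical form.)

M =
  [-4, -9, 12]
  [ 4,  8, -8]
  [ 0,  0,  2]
e^{tM} =
  [-6*t*exp(2*t) + exp(2*t), -9*t*exp(2*t), 12*t*exp(2*t)]
  [4*t*exp(2*t), 6*t*exp(2*t) + exp(2*t), -8*t*exp(2*t)]
  [0, 0, exp(2*t)]

Strategy: write M = P · J · P⁻¹ where J is a Jordan canonical form, so e^{tM} = P · e^{tJ} · P⁻¹, and e^{tJ} can be computed block-by-block.

M has Jordan form
J =
  [2, 1, 0]
  [0, 2, 0]
  [0, 0, 2]
(up to reordering of blocks).

Per-block formulas:
  For a 1×1 block at λ = 2: exp(t · [2]) = [e^(2t)].
  For a 2×2 Jordan block J_2(2): exp(t · J_2(2)) = e^(2t)·(I + t·N), where N is the 2×2 nilpotent shift.

After assembling e^{tJ} and conjugating by P, we get:

e^{tM} =
  [-6*t*exp(2*t) + exp(2*t), -9*t*exp(2*t), 12*t*exp(2*t)]
  [4*t*exp(2*t), 6*t*exp(2*t) + exp(2*t), -8*t*exp(2*t)]
  [0, 0, exp(2*t)]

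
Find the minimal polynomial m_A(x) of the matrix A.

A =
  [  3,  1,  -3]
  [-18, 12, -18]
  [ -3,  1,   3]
x^2 - 12*x + 36

The characteristic polynomial is χ_A(x) = (x - 6)^3, so the eigenvalues are known. The minimal polynomial is
  m_A(x) = Π_λ (x − λ)^{k_λ}
where k_λ is the size of the *largest* Jordan block for λ (equivalently, the smallest k with (A − λI)^k v = 0 for every generalised eigenvector v of λ).

  λ = 6: largest Jordan block has size 2, contributing (x − 6)^2

So m_A(x) = (x - 6)^2 = x^2 - 12*x + 36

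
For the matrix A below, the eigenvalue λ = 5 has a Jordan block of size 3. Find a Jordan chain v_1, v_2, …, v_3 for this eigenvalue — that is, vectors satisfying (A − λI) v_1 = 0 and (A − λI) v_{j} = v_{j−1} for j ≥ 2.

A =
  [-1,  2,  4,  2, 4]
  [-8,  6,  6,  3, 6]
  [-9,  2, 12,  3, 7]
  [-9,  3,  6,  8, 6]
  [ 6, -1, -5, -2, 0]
A Jordan chain for λ = 5 of length 3:
v_1 = (-10, -5, -10, -15, 5)ᵀ
v_2 = (-6, -8, -9, -9, 6)ᵀ
v_3 = (1, 0, 0, 0, 0)ᵀ

Let N = A − (5)·I. We want v_3 with N^3 v_3 = 0 but N^2 v_3 ≠ 0; then v_{j-1} := N · v_j for j = 3, …, 2.

Pick v_3 = (1, 0, 0, 0, 0)ᵀ.
Then v_2 = N · v_3 = (-6, -8, -9, -9, 6)ᵀ.
Then v_1 = N · v_2 = (-10, -5, -10, -15, 5)ᵀ.

Sanity check: (A − (5)·I) v_1 = (0, 0, 0, 0, 0)ᵀ = 0. ✓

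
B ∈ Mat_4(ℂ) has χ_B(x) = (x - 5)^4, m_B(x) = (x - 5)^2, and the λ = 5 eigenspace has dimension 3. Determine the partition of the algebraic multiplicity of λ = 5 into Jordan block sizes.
Block sizes for λ = 5: [2, 1, 1]

Step 1 — from the characteristic polynomial, algebraic multiplicity of λ = 5 is 4. From dim ker(B − (5)·I) = 3, there are exactly 3 Jordan blocks for λ = 5.
Step 2 — from the minimal polynomial, the factor (x − 5)^2 tells us the largest block for λ = 5 has size 2.
Step 3 — with total size 4, 3 blocks, and largest block 2, the block sizes (in nonincreasing order) are [2, 1, 1].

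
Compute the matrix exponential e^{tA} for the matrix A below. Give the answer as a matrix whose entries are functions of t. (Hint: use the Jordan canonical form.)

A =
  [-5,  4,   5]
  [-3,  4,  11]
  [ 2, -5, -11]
e^{tA} =
  [-t^2*exp(-4*t)/2 - t*exp(-4*t) + exp(-4*t), 3*t^2*exp(-4*t)/2 + 4*t*exp(-4*t), 2*t^2*exp(-4*t) + 5*t*exp(-4*t)]
  [t^2*exp(-4*t)/2 - 3*t*exp(-4*t), -3*t^2*exp(-4*t)/2 + 8*t*exp(-4*t) + exp(-4*t), -2*t^2*exp(-4*t) + 11*t*exp(-4*t)]
  [-t^2*exp(-4*t)/2 + 2*t*exp(-4*t), 3*t^2*exp(-4*t)/2 - 5*t*exp(-4*t), 2*t^2*exp(-4*t) - 7*t*exp(-4*t) + exp(-4*t)]

Strategy: write A = P · J · P⁻¹ where J is a Jordan canonical form, so e^{tA} = P · e^{tJ} · P⁻¹, and e^{tJ} can be computed block-by-block.

A has Jordan form
J =
  [-4,  1,  0]
  [ 0, -4,  1]
  [ 0,  0, -4]
(up to reordering of blocks).

Per-block formulas:
  For a 3×3 Jordan block J_3(-4): exp(t · J_3(-4)) = e^(-4t)·(I + t·N + (t^2/2)·N^2), where N is the 3×3 nilpotent shift.

After assembling e^{tJ} and conjugating by P, we get:

e^{tA} =
  [-t^2*exp(-4*t)/2 - t*exp(-4*t) + exp(-4*t), 3*t^2*exp(-4*t)/2 + 4*t*exp(-4*t), 2*t^2*exp(-4*t) + 5*t*exp(-4*t)]
  [t^2*exp(-4*t)/2 - 3*t*exp(-4*t), -3*t^2*exp(-4*t)/2 + 8*t*exp(-4*t) + exp(-4*t), -2*t^2*exp(-4*t) + 11*t*exp(-4*t)]
  [-t^2*exp(-4*t)/2 + 2*t*exp(-4*t), 3*t^2*exp(-4*t)/2 - 5*t*exp(-4*t), 2*t^2*exp(-4*t) - 7*t*exp(-4*t) + exp(-4*t)]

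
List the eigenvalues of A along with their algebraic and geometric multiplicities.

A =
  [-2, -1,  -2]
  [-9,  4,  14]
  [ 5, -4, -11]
λ = -3: alg = 3, geom = 1

Step 1 — factor the characteristic polynomial to read off the algebraic multiplicities:
  χ_A(x) = (x + 3)^3

Step 2 — compute geometric multiplicities via the rank-nullity identity g(λ) = n − rank(A − λI):
  rank(A − (-3)·I) = 2, so dim ker(A − (-3)·I) = n − 2 = 1

Summary:
  λ = -3: algebraic multiplicity = 3, geometric multiplicity = 1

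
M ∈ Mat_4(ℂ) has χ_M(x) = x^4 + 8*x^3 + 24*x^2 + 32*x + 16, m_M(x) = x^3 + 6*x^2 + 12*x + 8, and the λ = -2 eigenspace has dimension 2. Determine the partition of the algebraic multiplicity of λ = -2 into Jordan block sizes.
Block sizes for λ = -2: [3, 1]

Step 1 — from the characteristic polynomial, algebraic multiplicity of λ = -2 is 4. From dim ker(M − (-2)·I) = 2, there are exactly 2 Jordan blocks for λ = -2.
Step 2 — from the minimal polynomial, the factor (x + 2)^3 tells us the largest block for λ = -2 has size 3.
Step 3 — with total size 4, 2 blocks, and largest block 3, the block sizes (in nonincreasing order) are [3, 1].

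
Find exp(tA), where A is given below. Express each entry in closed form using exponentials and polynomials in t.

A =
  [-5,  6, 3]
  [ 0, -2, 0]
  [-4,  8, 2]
e^{tA} =
  [-3*exp(-t) + 4*exp(-2*t), 6*exp(-t) - 6*exp(-2*t), 3*exp(-t) - 3*exp(-2*t)]
  [0, exp(-2*t), 0]
  [-4*exp(-t) + 4*exp(-2*t), 8*exp(-t) - 8*exp(-2*t), 4*exp(-t) - 3*exp(-2*t)]

Strategy: write A = P · J · P⁻¹ where J is a Jordan canonical form, so e^{tA} = P · e^{tJ} · P⁻¹, and e^{tJ} can be computed block-by-block.

A has Jordan form
J =
  [-2,  0,  0]
  [ 0, -2,  0]
  [ 0,  0, -1]
(up to reordering of blocks).

Per-block formulas:
  For a 1×1 block at λ = -2: exp(t · [-2]) = [e^(-2t)].
  For a 1×1 block at λ = -1: exp(t · [-1]) = [e^(-1t)].

After assembling e^{tJ} and conjugating by P, we get:

e^{tA} =
  [-3*exp(-t) + 4*exp(-2*t), 6*exp(-t) - 6*exp(-2*t), 3*exp(-t) - 3*exp(-2*t)]
  [0, exp(-2*t), 0]
  [-4*exp(-t) + 4*exp(-2*t), 8*exp(-t) - 8*exp(-2*t), 4*exp(-t) - 3*exp(-2*t)]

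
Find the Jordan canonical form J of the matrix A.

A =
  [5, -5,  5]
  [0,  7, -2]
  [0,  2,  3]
J_2(5) ⊕ J_1(5)

The characteristic polynomial is
  det(x·I − A) = x^3 - 15*x^2 + 75*x - 125 = (x - 5)^3

Eigenvalues and multiplicities (the geometric multiplicity of λ is n − rank(A − λI), which equals the number of Jordan blocks for λ):
  λ = 5: algebraic multiplicity = 3, geometric multiplicity = 2

Determining the block sizes for each eigenvalue:
  λ = 5: 2 blocks summing to 3 forces exactly one block of size 2 and the rest size 1 → block sizes [2, 1]

Assembling the blocks gives a Jordan form
J =
  [5, 1, 0]
  [0, 5, 0]
  [0, 0, 5]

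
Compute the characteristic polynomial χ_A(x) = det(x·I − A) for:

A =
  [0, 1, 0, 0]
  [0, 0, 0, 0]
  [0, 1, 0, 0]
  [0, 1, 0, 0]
x^4

Expanding det(x·I − A) (e.g. by cofactor expansion or by noting that A is similar to its Jordan form J, which has the same characteristic polynomial as A) gives
  χ_A(x) = x^4
which factors as x^4. The eigenvalues (with algebraic multiplicities) are λ = 0 with multiplicity 4.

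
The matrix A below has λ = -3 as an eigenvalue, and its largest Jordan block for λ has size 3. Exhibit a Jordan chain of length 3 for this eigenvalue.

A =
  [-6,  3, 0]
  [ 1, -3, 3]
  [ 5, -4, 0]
A Jordan chain for λ = -3 of length 3:
v_1 = (12, 12, -4)ᵀ
v_2 = (-3, 1, 5)ᵀ
v_3 = (1, 0, 0)ᵀ

Let N = A − (-3)·I. We want v_3 with N^3 v_3 = 0 but N^2 v_3 ≠ 0; then v_{j-1} := N · v_j for j = 3, …, 2.

Pick v_3 = (1, 0, 0)ᵀ.
Then v_2 = N · v_3 = (-3, 1, 5)ᵀ.
Then v_1 = N · v_2 = (12, 12, -4)ᵀ.

Sanity check: (A − (-3)·I) v_1 = (0, 0, 0)ᵀ = 0. ✓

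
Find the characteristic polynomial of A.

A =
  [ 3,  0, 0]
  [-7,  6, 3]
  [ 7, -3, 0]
x^3 - 9*x^2 + 27*x - 27

Expanding det(x·I − A) (e.g. by cofactor expansion or by noting that A is similar to its Jordan form J, which has the same characteristic polynomial as A) gives
  χ_A(x) = x^3 - 9*x^2 + 27*x - 27
which factors as (x - 3)^3. The eigenvalues (with algebraic multiplicities) are λ = 3 with multiplicity 3.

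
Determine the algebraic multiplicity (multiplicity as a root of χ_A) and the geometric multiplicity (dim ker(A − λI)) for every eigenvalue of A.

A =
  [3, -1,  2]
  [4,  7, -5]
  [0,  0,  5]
λ = 5: alg = 3, geom = 1

Step 1 — factor the characteristic polynomial to read off the algebraic multiplicities:
  χ_A(x) = (x - 5)^3

Step 2 — compute geometric multiplicities via the rank-nullity identity g(λ) = n − rank(A − λI):
  rank(A − (5)·I) = 2, so dim ker(A − (5)·I) = n − 2 = 1

Summary:
  λ = 5: algebraic multiplicity = 3, geometric multiplicity = 1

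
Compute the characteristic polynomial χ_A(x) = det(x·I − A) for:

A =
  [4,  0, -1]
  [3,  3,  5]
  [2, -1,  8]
x^3 - 15*x^2 + 75*x - 125

Expanding det(x·I − A) (e.g. by cofactor expansion or by noting that A is similar to its Jordan form J, which has the same characteristic polynomial as A) gives
  χ_A(x) = x^3 - 15*x^2 + 75*x - 125
which factors as (x - 5)^3. The eigenvalues (with algebraic multiplicities) are λ = 5 with multiplicity 3.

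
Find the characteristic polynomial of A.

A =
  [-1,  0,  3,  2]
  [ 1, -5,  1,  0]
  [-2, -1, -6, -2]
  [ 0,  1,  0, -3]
x^4 + 15*x^3 + 84*x^2 + 208*x + 192

Expanding det(x·I − A) (e.g. by cofactor expansion or by noting that A is similar to its Jordan form J, which has the same characteristic polynomial as A) gives
  χ_A(x) = x^4 + 15*x^3 + 84*x^2 + 208*x + 192
which factors as (x + 3)*(x + 4)^3. The eigenvalues (with algebraic multiplicities) are λ = -4 with multiplicity 3, λ = -3 with multiplicity 1.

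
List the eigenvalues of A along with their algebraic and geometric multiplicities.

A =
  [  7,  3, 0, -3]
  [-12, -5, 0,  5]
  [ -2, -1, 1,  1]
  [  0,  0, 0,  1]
λ = 1: alg = 4, geom = 2

Step 1 — factor the characteristic polynomial to read off the algebraic multiplicities:
  χ_A(x) = (x - 1)^4

Step 2 — compute geometric multiplicities via the rank-nullity identity g(λ) = n − rank(A − λI):
  rank(A − (1)·I) = 2, so dim ker(A − (1)·I) = n − 2 = 2

Summary:
  λ = 1: algebraic multiplicity = 4, geometric multiplicity = 2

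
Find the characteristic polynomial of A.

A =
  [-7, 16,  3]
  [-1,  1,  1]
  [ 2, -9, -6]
x^3 + 12*x^2 + 48*x + 64

Expanding det(x·I − A) (e.g. by cofactor expansion or by noting that A is similar to its Jordan form J, which has the same characteristic polynomial as A) gives
  χ_A(x) = x^3 + 12*x^2 + 48*x + 64
which factors as (x + 4)^3. The eigenvalues (with algebraic multiplicities) are λ = -4 with multiplicity 3.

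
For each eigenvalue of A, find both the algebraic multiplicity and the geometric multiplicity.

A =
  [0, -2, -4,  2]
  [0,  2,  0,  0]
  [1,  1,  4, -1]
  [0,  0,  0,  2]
λ = 2: alg = 4, geom = 3

Step 1 — factor the characteristic polynomial to read off the algebraic multiplicities:
  χ_A(x) = (x - 2)^4

Step 2 — compute geometric multiplicities via the rank-nullity identity g(λ) = n − rank(A − λI):
  rank(A − (2)·I) = 1, so dim ker(A − (2)·I) = n − 1 = 3

Summary:
  λ = 2: algebraic multiplicity = 4, geometric multiplicity = 3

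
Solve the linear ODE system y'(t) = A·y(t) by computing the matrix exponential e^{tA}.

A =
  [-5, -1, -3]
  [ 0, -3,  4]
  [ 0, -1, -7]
e^{tA} =
  [exp(-5*t), t^2*exp(-5*t)/2 - t*exp(-5*t), t^2*exp(-5*t) - 3*t*exp(-5*t)]
  [0, 2*t*exp(-5*t) + exp(-5*t), 4*t*exp(-5*t)]
  [0, -t*exp(-5*t), -2*t*exp(-5*t) + exp(-5*t)]

Strategy: write A = P · J · P⁻¹ where J is a Jordan canonical form, so e^{tA} = P · e^{tJ} · P⁻¹, and e^{tJ} can be computed block-by-block.

A has Jordan form
J =
  [-5,  1,  0]
  [ 0, -5,  1]
  [ 0,  0, -5]
(up to reordering of blocks).

Per-block formulas:
  For a 3×3 Jordan block J_3(-5): exp(t · J_3(-5)) = e^(-5t)·(I + t·N + (t^2/2)·N^2), where N is the 3×3 nilpotent shift.

After assembling e^{tJ} and conjugating by P, we get:

e^{tA} =
  [exp(-5*t), t^2*exp(-5*t)/2 - t*exp(-5*t), t^2*exp(-5*t) - 3*t*exp(-5*t)]
  [0, 2*t*exp(-5*t) + exp(-5*t), 4*t*exp(-5*t)]
  [0, -t*exp(-5*t), -2*t*exp(-5*t) + exp(-5*t)]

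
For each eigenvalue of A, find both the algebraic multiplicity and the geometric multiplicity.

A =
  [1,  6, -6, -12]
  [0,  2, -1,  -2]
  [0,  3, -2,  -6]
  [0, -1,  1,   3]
λ = 1: alg = 4, geom = 3

Step 1 — factor the characteristic polynomial to read off the algebraic multiplicities:
  χ_A(x) = (x - 1)^4

Step 2 — compute geometric multiplicities via the rank-nullity identity g(λ) = n − rank(A − λI):
  rank(A − (1)·I) = 1, so dim ker(A − (1)·I) = n − 1 = 3

Summary:
  λ = 1: algebraic multiplicity = 4, geometric multiplicity = 3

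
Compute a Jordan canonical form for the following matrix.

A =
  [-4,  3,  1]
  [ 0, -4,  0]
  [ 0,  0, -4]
J_2(-4) ⊕ J_1(-4)

The characteristic polynomial is
  det(x·I − A) = x^3 + 12*x^2 + 48*x + 64 = (x + 4)^3

Eigenvalues and multiplicities (the geometric multiplicity of λ is n − rank(A − λI), which equals the number of Jordan blocks for λ):
  λ = -4: algebraic multiplicity = 3, geometric multiplicity = 2

Determining the block sizes for each eigenvalue:
  λ = -4: 2 blocks summing to 3 forces exactly one block of size 2 and the rest size 1 → block sizes [2, 1]

Assembling the blocks gives a Jordan form
J =
  [-4,  1,  0]
  [ 0, -4,  0]
  [ 0,  0, -4]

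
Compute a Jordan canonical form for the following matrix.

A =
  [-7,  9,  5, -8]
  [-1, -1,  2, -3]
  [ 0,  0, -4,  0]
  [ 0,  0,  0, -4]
J_3(-4) ⊕ J_1(-4)

The characteristic polynomial is
  det(x·I − A) = x^4 + 16*x^3 + 96*x^2 + 256*x + 256 = (x + 4)^4

Eigenvalues and multiplicities (the geometric multiplicity of λ is n − rank(A − λI), which equals the number of Jordan blocks for λ):
  λ = -4: algebraic multiplicity = 4, geometric multiplicity = 2

Determining the block sizes for each eigenvalue:
  λ = -4: with am = 4 and gm = 2, the partition is not yet determined (e.g. several partitions of 4 into 2 parts exist). Let N = A − (-4)·I. Computing rank(N^1) = 2, rank(N^2) = 1, rank(N^3) = 0; the number of blocks of size ≥ j is rank(N^{j−1}) − rank(N^j), giving [2, 1, 1]. So we have 1 block(s) of size 3, 1 block(s) of size 1 → block sizes [3, 1]

Assembling the blocks gives a Jordan form
J =
  [-4,  1,  0,  0]
  [ 0, -4,  1,  0]
  [ 0,  0, -4,  0]
  [ 0,  0,  0, -4]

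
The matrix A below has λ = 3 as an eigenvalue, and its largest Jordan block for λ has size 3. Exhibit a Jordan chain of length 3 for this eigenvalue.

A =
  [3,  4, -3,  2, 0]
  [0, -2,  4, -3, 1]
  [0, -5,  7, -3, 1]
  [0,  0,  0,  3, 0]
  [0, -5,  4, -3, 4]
A Jordan chain for λ = 3 of length 3:
v_1 = (-5, 0, 0, 0, 0)ᵀ
v_2 = (4, -5, -5, 0, -5)ᵀ
v_3 = (0, 1, 0, 0, 0)ᵀ

Let N = A − (3)·I. We want v_3 with N^3 v_3 = 0 but N^2 v_3 ≠ 0; then v_{j-1} := N · v_j for j = 3, …, 2.

Pick v_3 = (0, 1, 0, 0, 0)ᵀ.
Then v_2 = N · v_3 = (4, -5, -5, 0, -5)ᵀ.
Then v_1 = N · v_2 = (-5, 0, 0, 0, 0)ᵀ.

Sanity check: (A − (3)·I) v_1 = (0, 0, 0, 0, 0)ᵀ = 0. ✓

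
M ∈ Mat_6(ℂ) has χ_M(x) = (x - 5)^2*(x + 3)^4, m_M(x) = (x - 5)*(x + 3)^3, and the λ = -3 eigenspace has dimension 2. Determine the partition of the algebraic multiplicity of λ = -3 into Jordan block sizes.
Block sizes for λ = -3: [3, 1]

Step 1 — from the characteristic polynomial, algebraic multiplicity of λ = -3 is 4. From dim ker(M − (-3)·I) = 2, there are exactly 2 Jordan blocks for λ = -3.
Step 2 — from the minimal polynomial, the factor (x + 3)^3 tells us the largest block for λ = -3 has size 3.
Step 3 — with total size 4, 2 blocks, and largest block 3, the block sizes (in nonincreasing order) are [3, 1].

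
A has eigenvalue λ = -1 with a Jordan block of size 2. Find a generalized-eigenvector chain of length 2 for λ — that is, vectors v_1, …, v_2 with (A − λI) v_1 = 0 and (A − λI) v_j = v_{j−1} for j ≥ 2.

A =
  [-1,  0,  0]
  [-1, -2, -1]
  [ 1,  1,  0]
A Jordan chain for λ = -1 of length 2:
v_1 = (0, -1, 1)ᵀ
v_2 = (1, 0, 0)ᵀ

Let N = A − (-1)·I. We want v_2 with N^2 v_2 = 0 but N^1 v_2 ≠ 0; then v_{j-1} := N · v_j for j = 2, …, 2.

Pick v_2 = (1, 0, 0)ᵀ.
Then v_1 = N · v_2 = (0, -1, 1)ᵀ.

Sanity check: (A − (-1)·I) v_1 = (0, 0, 0)ᵀ = 0. ✓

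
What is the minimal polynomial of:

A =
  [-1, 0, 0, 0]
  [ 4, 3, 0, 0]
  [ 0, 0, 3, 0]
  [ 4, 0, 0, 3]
x^2 - 2*x - 3

The characteristic polynomial is χ_A(x) = (x - 3)^3*(x + 1), so the eigenvalues are known. The minimal polynomial is
  m_A(x) = Π_λ (x − λ)^{k_λ}
where k_λ is the size of the *largest* Jordan block for λ (equivalently, the smallest k with (A − λI)^k v = 0 for every generalised eigenvector v of λ).

  λ = -1: largest Jordan block has size 1, contributing (x + 1)
  λ = 3: largest Jordan block has size 1, contributing (x − 3)

So m_A(x) = (x - 3)*(x + 1) = x^2 - 2*x - 3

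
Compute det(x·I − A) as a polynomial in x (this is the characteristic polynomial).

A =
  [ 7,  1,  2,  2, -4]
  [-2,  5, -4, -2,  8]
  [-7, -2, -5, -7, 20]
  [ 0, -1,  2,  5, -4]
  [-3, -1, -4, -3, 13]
x^5 - 25*x^4 + 250*x^3 - 1250*x^2 + 3125*x - 3125

Expanding det(x·I − A) (e.g. by cofactor expansion or by noting that A is similar to its Jordan form J, which has the same characteristic polynomial as A) gives
  χ_A(x) = x^5 - 25*x^4 + 250*x^3 - 1250*x^2 + 3125*x - 3125
which factors as (x - 5)^5. The eigenvalues (with algebraic multiplicities) are λ = 5 with multiplicity 5.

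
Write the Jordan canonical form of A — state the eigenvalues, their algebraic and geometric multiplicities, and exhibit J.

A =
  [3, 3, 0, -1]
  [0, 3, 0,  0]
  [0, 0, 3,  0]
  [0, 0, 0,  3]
J_2(3) ⊕ J_1(3) ⊕ J_1(3)

The characteristic polynomial is
  det(x·I − A) = x^4 - 12*x^3 + 54*x^2 - 108*x + 81 = (x - 3)^4

Eigenvalues and multiplicities (the geometric multiplicity of λ is n − rank(A − λI), which equals the number of Jordan blocks for λ):
  λ = 3: algebraic multiplicity = 4, geometric multiplicity = 3

Determining the block sizes for each eigenvalue:
  λ = 3: 3 blocks summing to 4 forces exactly one block of size 2 and the rest size 1 → block sizes [2, 1, 1]

Assembling the blocks gives a Jordan form
J =
  [3, 1, 0, 0]
  [0, 3, 0, 0]
  [0, 0, 3, 0]
  [0, 0, 0, 3]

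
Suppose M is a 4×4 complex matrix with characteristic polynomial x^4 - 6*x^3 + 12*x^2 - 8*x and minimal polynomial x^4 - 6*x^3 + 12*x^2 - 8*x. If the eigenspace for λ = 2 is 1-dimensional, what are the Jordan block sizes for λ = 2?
Block sizes for λ = 2: [3]

Step 1 — from the characteristic polynomial, algebraic multiplicity of λ = 2 is 3. From dim ker(M − (2)·I) = 1, there are exactly 1 Jordan blocks for λ = 2.
Step 2 — from the minimal polynomial, the factor (x − 2)^3 tells us the largest block for λ = 2 has size 3.
Step 3 — with total size 3, 1 blocks, and largest block 3, the block sizes (in nonincreasing order) are [3].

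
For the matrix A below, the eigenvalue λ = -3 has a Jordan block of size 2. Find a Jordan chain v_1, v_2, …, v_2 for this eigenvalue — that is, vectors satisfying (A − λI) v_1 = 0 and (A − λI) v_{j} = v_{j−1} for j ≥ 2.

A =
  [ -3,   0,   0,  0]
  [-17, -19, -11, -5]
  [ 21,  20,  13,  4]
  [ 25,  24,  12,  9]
A Jordan chain for λ = -3 of length 2:
v_1 = (0, -1, 1, 1)ᵀ
v_2 = (1, -1, 0, 0)ᵀ

Let N = A − (-3)·I. We want v_2 with N^2 v_2 = 0 but N^1 v_2 ≠ 0; then v_{j-1} := N · v_j for j = 2, …, 2.

Pick v_2 = (1, -1, 0, 0)ᵀ.
Then v_1 = N · v_2 = (0, -1, 1, 1)ᵀ.

Sanity check: (A − (-3)·I) v_1 = (0, 0, 0, 0)ᵀ = 0. ✓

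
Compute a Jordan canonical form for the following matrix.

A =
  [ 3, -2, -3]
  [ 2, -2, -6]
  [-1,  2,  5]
J_2(2) ⊕ J_1(2)

The characteristic polynomial is
  det(x·I − A) = x^3 - 6*x^2 + 12*x - 8 = (x - 2)^3

Eigenvalues and multiplicities (the geometric multiplicity of λ is n − rank(A − λI), which equals the number of Jordan blocks for λ):
  λ = 2: algebraic multiplicity = 3, geometric multiplicity = 2

Determining the block sizes for each eigenvalue:
  λ = 2: 2 blocks summing to 3 forces exactly one block of size 2 and the rest size 1 → block sizes [2, 1]

Assembling the blocks gives a Jordan form
J =
  [2, 1, 0]
  [0, 2, 0]
  [0, 0, 2]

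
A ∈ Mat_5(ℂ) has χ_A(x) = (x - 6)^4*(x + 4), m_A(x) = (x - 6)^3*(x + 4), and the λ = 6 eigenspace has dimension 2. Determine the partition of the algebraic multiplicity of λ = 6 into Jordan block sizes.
Block sizes for λ = 6: [3, 1]

Step 1 — from the characteristic polynomial, algebraic multiplicity of λ = 6 is 4. From dim ker(A − (6)·I) = 2, there are exactly 2 Jordan blocks for λ = 6.
Step 2 — from the minimal polynomial, the factor (x − 6)^3 tells us the largest block for λ = 6 has size 3.
Step 3 — with total size 4, 2 blocks, and largest block 3, the block sizes (in nonincreasing order) are [3, 1].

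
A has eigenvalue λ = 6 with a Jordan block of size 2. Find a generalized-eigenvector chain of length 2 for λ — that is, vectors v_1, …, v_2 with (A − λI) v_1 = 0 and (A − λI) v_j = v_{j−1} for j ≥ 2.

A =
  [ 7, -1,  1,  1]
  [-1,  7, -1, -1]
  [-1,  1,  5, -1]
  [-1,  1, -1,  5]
A Jordan chain for λ = 6 of length 2:
v_1 = (1, -1, -1, -1)ᵀ
v_2 = (1, 0, 0, 0)ᵀ

Let N = A − (6)·I. We want v_2 with N^2 v_2 = 0 but N^1 v_2 ≠ 0; then v_{j-1} := N · v_j for j = 2, …, 2.

Pick v_2 = (1, 0, 0, 0)ᵀ.
Then v_1 = N · v_2 = (1, -1, -1, -1)ᵀ.

Sanity check: (A − (6)·I) v_1 = (0, 0, 0, 0)ᵀ = 0. ✓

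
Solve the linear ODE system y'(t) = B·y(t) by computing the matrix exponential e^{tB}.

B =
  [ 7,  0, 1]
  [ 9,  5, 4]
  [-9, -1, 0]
e^{tB} =
  [3*t*exp(4*t) + exp(4*t), -t^2*exp(4*t)/2, -t^2*exp(4*t)/2 + t*exp(4*t)]
  [9*t*exp(4*t), -3*t^2*exp(4*t)/2 + t*exp(4*t) + exp(4*t), -3*t^2*exp(4*t)/2 + 4*t*exp(4*t)]
  [-9*t*exp(4*t), 3*t^2*exp(4*t)/2 - t*exp(4*t), 3*t^2*exp(4*t)/2 - 4*t*exp(4*t) + exp(4*t)]

Strategy: write B = P · J · P⁻¹ where J is a Jordan canonical form, so e^{tB} = P · e^{tJ} · P⁻¹, and e^{tJ} can be computed block-by-block.

B has Jordan form
J =
  [4, 1, 0]
  [0, 4, 1]
  [0, 0, 4]
(up to reordering of blocks).

Per-block formulas:
  For a 3×3 Jordan block J_3(4): exp(t · J_3(4)) = e^(4t)·(I + t·N + (t^2/2)·N^2), where N is the 3×3 nilpotent shift.

After assembling e^{tJ} and conjugating by P, we get:

e^{tB} =
  [3*t*exp(4*t) + exp(4*t), -t^2*exp(4*t)/2, -t^2*exp(4*t)/2 + t*exp(4*t)]
  [9*t*exp(4*t), -3*t^2*exp(4*t)/2 + t*exp(4*t) + exp(4*t), -3*t^2*exp(4*t)/2 + 4*t*exp(4*t)]
  [-9*t*exp(4*t), 3*t^2*exp(4*t)/2 - t*exp(4*t), 3*t^2*exp(4*t)/2 - 4*t*exp(4*t) + exp(4*t)]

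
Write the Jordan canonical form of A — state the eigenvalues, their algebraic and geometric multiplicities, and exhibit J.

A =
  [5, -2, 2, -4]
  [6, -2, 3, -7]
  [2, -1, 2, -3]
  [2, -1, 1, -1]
J_3(1) ⊕ J_1(1)

The characteristic polynomial is
  det(x·I − A) = x^4 - 4*x^3 + 6*x^2 - 4*x + 1 = (x - 1)^4

Eigenvalues and multiplicities (the geometric multiplicity of λ is n − rank(A − λI), which equals the number of Jordan blocks for λ):
  λ = 1: algebraic multiplicity = 4, geometric multiplicity = 2

Determining the block sizes for each eigenvalue:
  λ = 1: with am = 4 and gm = 2, the partition is not yet determined (e.g. several partitions of 4 into 2 parts exist). Let N = A − (1)·I. Computing rank(N^1) = 2, rank(N^2) = 1, rank(N^3) = 0; the number of blocks of size ≥ j is rank(N^{j−1}) − rank(N^j), giving [2, 1, 1]. So we have 1 block(s) of size 3, 1 block(s) of size 1 → block sizes [3, 1]

Assembling the blocks gives a Jordan form
J =
  [1, 1, 0, 0]
  [0, 1, 1, 0]
  [0, 0, 1, 0]
  [0, 0, 0, 1]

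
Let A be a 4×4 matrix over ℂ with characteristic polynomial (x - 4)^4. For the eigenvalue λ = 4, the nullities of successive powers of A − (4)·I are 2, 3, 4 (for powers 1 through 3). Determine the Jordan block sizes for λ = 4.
Block sizes for λ = 4: [3, 1]

From the dimensions of kernels of powers, the number of Jordan blocks of size at least j is d_j − d_{j−1} where d_j = dim ker(N^j) (with d_0 = 0). Computing the differences gives [2, 1, 1].
The number of blocks of size exactly k is (#blocks of size ≥ k) − (#blocks of size ≥ k + 1), so the partition is: 1 block(s) of size 1, 1 block(s) of size 3.
In nonincreasing order the block sizes are [3, 1].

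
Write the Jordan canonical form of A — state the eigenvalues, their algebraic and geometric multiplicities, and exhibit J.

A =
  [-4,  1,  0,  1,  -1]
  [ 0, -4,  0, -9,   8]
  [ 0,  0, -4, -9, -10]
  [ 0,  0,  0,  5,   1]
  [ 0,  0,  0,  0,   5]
J_2(-4) ⊕ J_1(-4) ⊕ J_2(5)

The characteristic polynomial is
  det(x·I − A) = x^5 + 2*x^4 - 47*x^3 - 116*x^2 + 560*x + 1600 = (x - 5)^2*(x + 4)^3

Eigenvalues and multiplicities (the geometric multiplicity of λ is n − rank(A − λI), which equals the number of Jordan blocks for λ):
  λ = -4: algebraic multiplicity = 3, geometric multiplicity = 2
  λ = 5: algebraic multiplicity = 2, geometric multiplicity = 1

Determining the block sizes for each eigenvalue:
  λ = -4: 2 blocks summing to 3 forces exactly one block of size 2 and the rest size 1 → block sizes [2, 1]
  λ = 5: one block (gm = 1), so the single block has size am = 2 → block sizes [2]

Assembling the blocks gives a Jordan form
J =
  [-4,  1,  0, 0, 0]
  [ 0, -4,  0, 0, 0]
  [ 0,  0, -4, 0, 0]
  [ 0,  0,  0, 5, 1]
  [ 0,  0,  0, 0, 5]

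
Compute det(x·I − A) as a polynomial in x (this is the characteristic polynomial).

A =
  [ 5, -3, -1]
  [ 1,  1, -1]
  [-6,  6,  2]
x^3 - 8*x^2 + 20*x - 16

Expanding det(x·I − A) (e.g. by cofactor expansion or by noting that A is similar to its Jordan form J, which has the same characteristic polynomial as A) gives
  χ_A(x) = x^3 - 8*x^2 + 20*x - 16
which factors as (x - 4)*(x - 2)^2. The eigenvalues (with algebraic multiplicities) are λ = 2 with multiplicity 2, λ = 4 with multiplicity 1.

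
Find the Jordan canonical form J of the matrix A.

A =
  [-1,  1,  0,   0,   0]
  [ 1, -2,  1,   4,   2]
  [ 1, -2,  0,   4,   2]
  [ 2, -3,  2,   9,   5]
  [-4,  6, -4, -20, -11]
J_3(-1) ⊕ J_2(-1)

The characteristic polynomial is
  det(x·I − A) = x^5 + 5*x^4 + 10*x^3 + 10*x^2 + 5*x + 1 = (x + 1)^5

Eigenvalues and multiplicities (the geometric multiplicity of λ is n − rank(A − λI), which equals the number of Jordan blocks for λ):
  λ = -1: algebraic multiplicity = 5, geometric multiplicity = 2

Determining the block sizes for each eigenvalue:
  λ = -1: with am = 5 and gm = 2, the partition is not yet determined (e.g. several partitions of 5 into 2 parts exist). Let N = A − (-1)·I. Computing rank(N^1) = 3, rank(N^2) = 1, rank(N^3) = 0; the number of blocks of size ≥ j is rank(N^{j−1}) − rank(N^j), giving [2, 2, 1]. So we have 1 block(s) of size 3, 1 block(s) of size 2 → block sizes [3, 2]

Assembling the blocks gives a Jordan form
J =
  [-1,  1,  0,  0,  0]
  [ 0, -1,  1,  0,  0]
  [ 0,  0, -1,  0,  0]
  [ 0,  0,  0, -1,  1]
  [ 0,  0,  0,  0, -1]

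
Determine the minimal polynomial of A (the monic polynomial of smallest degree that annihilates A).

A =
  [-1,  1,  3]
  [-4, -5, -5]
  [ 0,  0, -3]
x^3 + 9*x^2 + 27*x + 27

The characteristic polynomial is χ_A(x) = (x + 3)^3, so the eigenvalues are known. The minimal polynomial is
  m_A(x) = Π_λ (x − λ)^{k_λ}
where k_λ is the size of the *largest* Jordan block for λ (equivalently, the smallest k with (A − λI)^k v = 0 for every generalised eigenvector v of λ).

  λ = -3: largest Jordan block has size 3, contributing (x + 3)^3

So m_A(x) = (x + 3)^3 = x^3 + 9*x^2 + 27*x + 27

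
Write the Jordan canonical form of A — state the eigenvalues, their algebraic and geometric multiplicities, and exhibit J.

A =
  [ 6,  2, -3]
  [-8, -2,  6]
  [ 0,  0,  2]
J_2(2) ⊕ J_1(2)

The characteristic polynomial is
  det(x·I − A) = x^3 - 6*x^2 + 12*x - 8 = (x - 2)^3

Eigenvalues and multiplicities (the geometric multiplicity of λ is n − rank(A − λI), which equals the number of Jordan blocks for λ):
  λ = 2: algebraic multiplicity = 3, geometric multiplicity = 2

Determining the block sizes for each eigenvalue:
  λ = 2: 2 blocks summing to 3 forces exactly one block of size 2 and the rest size 1 → block sizes [2, 1]

Assembling the blocks gives a Jordan form
J =
  [2, 1, 0]
  [0, 2, 0]
  [0, 0, 2]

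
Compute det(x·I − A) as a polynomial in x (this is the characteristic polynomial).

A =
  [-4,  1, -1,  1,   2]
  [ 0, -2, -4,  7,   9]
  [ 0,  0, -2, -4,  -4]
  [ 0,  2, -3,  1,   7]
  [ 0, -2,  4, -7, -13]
x^5 + 20*x^4 + 160*x^3 + 640*x^2 + 1280*x + 1024

Expanding det(x·I − A) (e.g. by cofactor expansion or by noting that A is similar to its Jordan form J, which has the same characteristic polynomial as A) gives
  χ_A(x) = x^5 + 20*x^4 + 160*x^3 + 640*x^2 + 1280*x + 1024
which factors as (x + 4)^5. The eigenvalues (with algebraic multiplicities) are λ = -4 with multiplicity 5.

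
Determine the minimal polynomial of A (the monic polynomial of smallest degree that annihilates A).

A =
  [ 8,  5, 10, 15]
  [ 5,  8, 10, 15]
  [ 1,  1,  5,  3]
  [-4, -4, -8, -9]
x^2 - 6*x + 9

The characteristic polynomial is χ_A(x) = (x - 3)^4, so the eigenvalues are known. The minimal polynomial is
  m_A(x) = Π_λ (x − λ)^{k_λ}
where k_λ is the size of the *largest* Jordan block for λ (equivalently, the smallest k with (A − λI)^k v = 0 for every generalised eigenvector v of λ).

  λ = 3: largest Jordan block has size 2, contributing (x − 3)^2

So m_A(x) = (x - 3)^2 = x^2 - 6*x + 9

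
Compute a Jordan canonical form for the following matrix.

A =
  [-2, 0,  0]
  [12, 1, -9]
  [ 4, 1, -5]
J_2(-2) ⊕ J_1(-2)

The characteristic polynomial is
  det(x·I − A) = x^3 + 6*x^2 + 12*x + 8 = (x + 2)^3

Eigenvalues and multiplicities (the geometric multiplicity of λ is n − rank(A − λI), which equals the number of Jordan blocks for λ):
  λ = -2: algebraic multiplicity = 3, geometric multiplicity = 2

Determining the block sizes for each eigenvalue:
  λ = -2: 2 blocks summing to 3 forces exactly one block of size 2 and the rest size 1 → block sizes [2, 1]

Assembling the blocks gives a Jordan form
J =
  [-2,  1,  0]
  [ 0, -2,  0]
  [ 0,  0, -2]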